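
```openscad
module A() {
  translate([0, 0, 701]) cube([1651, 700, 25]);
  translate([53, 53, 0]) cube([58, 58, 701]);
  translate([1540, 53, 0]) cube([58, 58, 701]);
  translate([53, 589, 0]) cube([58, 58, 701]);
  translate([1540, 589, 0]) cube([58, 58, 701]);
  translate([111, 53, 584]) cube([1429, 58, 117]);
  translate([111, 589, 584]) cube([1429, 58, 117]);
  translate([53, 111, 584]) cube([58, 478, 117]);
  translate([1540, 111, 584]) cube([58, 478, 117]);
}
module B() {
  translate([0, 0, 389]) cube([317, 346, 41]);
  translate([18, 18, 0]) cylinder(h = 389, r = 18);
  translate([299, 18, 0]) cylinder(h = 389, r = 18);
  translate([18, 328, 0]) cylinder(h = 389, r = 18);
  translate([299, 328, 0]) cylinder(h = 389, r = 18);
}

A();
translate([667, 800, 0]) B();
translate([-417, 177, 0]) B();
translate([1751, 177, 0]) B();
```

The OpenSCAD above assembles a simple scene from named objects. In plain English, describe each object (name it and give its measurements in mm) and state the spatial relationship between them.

A is a table: top 1651 mm (x) × 700 mm (y), 25 mm thick, upper face at z = 726 mm, on four 58×58 mm square legs, each inset 53 mm from the nearest pair of top edges, running from z = 0 to the bottom of the top. Four apron rails, 58 mm thick and 117 mm tall, run between adjacent legs with their top edges flush with the underside of the top and their outer faces flush with the legs' outer faces.

B is a four-legged stool. The seat is a 317×346×41 mm slab whose top surface is at z = 430 mm; four round legs, each 36 mm in diameter, run from the floor (z = 0) to the underside of the seat, each leg's axis is inset half a diameter from the nearest pair of seat edges (so the leg's bounding box is flush with the corner).

Three stools sit around the table at the +y, −x, +x sides.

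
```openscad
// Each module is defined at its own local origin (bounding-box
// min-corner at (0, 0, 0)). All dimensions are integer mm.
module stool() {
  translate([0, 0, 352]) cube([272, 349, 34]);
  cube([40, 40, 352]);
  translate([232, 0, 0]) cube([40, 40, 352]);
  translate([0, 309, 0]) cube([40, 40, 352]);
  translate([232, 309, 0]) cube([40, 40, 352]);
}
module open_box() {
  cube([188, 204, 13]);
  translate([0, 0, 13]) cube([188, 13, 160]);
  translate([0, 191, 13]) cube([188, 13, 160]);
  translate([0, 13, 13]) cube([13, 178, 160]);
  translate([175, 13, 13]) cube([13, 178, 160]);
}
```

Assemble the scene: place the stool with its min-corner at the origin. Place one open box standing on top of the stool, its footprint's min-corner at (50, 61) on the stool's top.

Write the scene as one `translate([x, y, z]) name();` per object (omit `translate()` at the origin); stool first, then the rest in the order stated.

stool();
translate([50, 61, 386]) open_box();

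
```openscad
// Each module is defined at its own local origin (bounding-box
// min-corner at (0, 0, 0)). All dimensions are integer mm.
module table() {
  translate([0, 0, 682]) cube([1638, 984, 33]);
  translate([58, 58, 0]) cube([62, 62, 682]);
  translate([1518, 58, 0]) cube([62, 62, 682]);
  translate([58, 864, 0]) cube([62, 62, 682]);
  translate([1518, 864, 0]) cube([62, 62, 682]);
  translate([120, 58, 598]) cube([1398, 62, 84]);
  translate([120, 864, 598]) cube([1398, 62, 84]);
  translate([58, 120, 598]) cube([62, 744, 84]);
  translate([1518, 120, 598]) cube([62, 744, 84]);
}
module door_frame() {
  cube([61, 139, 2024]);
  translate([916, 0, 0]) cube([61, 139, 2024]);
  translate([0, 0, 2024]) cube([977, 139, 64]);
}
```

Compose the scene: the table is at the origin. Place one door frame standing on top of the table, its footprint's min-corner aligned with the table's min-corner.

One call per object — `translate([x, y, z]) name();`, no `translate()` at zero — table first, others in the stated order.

table();
translate([0, 0, 715]) door_frame();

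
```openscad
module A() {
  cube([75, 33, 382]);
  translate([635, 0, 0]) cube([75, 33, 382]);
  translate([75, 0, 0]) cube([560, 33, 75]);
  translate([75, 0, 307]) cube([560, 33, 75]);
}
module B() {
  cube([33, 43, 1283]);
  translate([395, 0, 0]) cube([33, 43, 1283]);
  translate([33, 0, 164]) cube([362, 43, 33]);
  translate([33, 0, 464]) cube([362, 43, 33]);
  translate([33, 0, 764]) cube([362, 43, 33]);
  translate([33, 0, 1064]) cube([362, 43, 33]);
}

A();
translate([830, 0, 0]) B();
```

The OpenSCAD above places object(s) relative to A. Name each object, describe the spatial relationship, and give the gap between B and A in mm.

The ladder's nearest face is 120 mm from the picture frame's +x face.

A is a picture frame. B is a ladder. The ladder is on the floor beside the picture frame on its +x side. The gap between the ladder and the picture frame is 120 mm.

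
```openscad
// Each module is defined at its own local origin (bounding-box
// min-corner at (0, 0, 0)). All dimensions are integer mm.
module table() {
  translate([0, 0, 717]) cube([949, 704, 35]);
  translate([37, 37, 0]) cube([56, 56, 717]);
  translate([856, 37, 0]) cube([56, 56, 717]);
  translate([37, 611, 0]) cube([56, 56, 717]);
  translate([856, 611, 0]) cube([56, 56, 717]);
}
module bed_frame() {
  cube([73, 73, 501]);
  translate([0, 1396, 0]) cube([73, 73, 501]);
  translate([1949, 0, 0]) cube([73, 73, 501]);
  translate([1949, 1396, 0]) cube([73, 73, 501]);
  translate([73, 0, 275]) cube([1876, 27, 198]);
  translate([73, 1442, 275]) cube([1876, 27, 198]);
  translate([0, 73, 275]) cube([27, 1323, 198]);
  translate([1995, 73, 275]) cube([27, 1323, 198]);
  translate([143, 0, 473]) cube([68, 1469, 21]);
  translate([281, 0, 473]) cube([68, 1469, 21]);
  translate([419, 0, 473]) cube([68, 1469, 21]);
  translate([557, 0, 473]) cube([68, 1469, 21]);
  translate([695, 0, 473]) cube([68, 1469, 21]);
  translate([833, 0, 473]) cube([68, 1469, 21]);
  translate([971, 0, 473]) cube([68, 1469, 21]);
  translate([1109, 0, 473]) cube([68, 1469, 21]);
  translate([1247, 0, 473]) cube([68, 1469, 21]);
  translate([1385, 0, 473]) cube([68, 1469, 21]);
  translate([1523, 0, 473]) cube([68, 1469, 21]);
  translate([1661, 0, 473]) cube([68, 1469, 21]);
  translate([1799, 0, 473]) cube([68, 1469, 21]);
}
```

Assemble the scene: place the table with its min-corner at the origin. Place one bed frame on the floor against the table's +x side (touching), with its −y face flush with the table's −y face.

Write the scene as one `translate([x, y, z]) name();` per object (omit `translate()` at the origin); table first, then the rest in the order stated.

table();
translate([949, 0, 0]) bed_frame();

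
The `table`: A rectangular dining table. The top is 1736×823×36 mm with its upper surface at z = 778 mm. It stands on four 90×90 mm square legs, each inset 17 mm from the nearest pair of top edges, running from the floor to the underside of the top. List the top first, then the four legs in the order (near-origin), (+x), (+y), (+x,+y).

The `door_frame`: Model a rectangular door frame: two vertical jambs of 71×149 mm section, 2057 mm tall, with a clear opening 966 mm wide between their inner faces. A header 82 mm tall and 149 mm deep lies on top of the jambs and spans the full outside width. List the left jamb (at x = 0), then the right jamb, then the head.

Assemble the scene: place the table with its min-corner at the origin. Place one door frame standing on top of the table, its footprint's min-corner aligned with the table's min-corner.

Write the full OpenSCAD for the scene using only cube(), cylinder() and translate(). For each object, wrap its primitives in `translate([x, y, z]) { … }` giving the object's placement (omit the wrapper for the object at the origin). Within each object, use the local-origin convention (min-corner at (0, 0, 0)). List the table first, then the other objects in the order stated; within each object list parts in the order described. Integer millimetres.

translate([0, 0, 742]) cube([1736, 823, 36]);
translate([17, 17, 0]) cube([90, 90, 742]);
translate([1629, 17, 0]) cube([90, 90, 742]);
translate([17, 716, 0]) cube([90, 90, 742]);
translate([1629, 716, 0]) cube([90, 90, 742]);
translate([0, 0, 778]) {
  cube([71, 149, 2057]);
  translate([1037, 0, 0]) cube([71, 149, 2057]);
  translate([0, 0, 2057]) cube([1108, 149, 82]);
}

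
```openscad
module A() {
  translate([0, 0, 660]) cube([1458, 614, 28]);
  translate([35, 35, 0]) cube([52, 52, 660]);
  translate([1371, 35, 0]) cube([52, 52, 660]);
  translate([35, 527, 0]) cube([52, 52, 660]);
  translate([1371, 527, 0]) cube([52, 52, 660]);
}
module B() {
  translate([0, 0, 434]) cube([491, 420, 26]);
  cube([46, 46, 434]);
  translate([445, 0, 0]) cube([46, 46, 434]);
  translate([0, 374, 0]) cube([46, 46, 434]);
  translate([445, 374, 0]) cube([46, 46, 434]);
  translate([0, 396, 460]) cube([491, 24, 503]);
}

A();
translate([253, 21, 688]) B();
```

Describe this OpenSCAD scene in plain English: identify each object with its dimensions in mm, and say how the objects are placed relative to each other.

A is a table: top 1458 mm (x) × 614 mm (y), 28 mm thick, upper face at z = 688 mm, on four 52×52 mm square legs, each inset 35 mm from the nearest pair of top edges, running from z = 0 to the bottom of the top.

B is a chair: 491×420 mm seat, 26 mm thick, top at z = 460 mm, on four 46 mm square corner legs flush with the seat edges. A 24 mm thick backrest slab spans the full seat width, extending 503 mm above the seat top, its back face flush with the seat's +y edge.

The chair is on top of the table.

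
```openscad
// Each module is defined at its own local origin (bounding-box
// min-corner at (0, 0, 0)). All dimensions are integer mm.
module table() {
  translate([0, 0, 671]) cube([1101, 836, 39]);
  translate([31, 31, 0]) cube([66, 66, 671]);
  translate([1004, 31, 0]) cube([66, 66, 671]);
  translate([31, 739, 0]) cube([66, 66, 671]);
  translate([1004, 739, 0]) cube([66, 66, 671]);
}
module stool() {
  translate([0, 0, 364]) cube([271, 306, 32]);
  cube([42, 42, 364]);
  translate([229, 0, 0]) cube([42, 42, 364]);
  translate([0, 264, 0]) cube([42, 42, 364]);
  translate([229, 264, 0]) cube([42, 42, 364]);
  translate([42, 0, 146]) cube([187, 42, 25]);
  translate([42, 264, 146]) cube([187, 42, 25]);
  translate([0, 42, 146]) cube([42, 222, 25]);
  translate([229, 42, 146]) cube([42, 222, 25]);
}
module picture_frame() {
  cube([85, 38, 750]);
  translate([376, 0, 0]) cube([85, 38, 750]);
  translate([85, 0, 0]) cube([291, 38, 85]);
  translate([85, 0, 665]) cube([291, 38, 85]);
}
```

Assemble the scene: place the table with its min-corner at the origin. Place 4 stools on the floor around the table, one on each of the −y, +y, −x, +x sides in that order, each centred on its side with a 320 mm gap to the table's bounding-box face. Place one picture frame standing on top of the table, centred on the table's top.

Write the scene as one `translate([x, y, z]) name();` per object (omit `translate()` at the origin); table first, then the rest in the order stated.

table();
translate([415, -626, 0]) stool();
translate([415, 1156, 0]) stool();
translate([-591, 265, 0]) stool();
translate([1421, 265, 0]) stool();
translate([320, 399, 710]) picture_frame();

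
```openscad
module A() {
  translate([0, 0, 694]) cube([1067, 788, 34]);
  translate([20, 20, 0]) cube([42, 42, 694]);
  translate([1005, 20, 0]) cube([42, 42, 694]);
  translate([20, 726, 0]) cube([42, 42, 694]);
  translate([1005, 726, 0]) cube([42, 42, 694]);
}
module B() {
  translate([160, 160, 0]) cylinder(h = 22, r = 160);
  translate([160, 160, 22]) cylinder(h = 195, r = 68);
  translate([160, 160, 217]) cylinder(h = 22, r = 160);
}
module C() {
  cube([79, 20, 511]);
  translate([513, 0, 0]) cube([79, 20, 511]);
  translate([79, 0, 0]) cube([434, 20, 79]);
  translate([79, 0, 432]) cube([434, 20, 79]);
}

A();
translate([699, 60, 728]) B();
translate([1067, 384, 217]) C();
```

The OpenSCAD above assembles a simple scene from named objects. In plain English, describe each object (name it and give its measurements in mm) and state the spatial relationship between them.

A is a table: top 1067 mm (x) × 788 mm (y), 34 mm thick, upper face at z = 728 mm, on four 42×42 mm square legs, each inset 20 mm from the nearest pair of top edges, running from z = 0 to the bottom of the top.

B is a spool: two coaxial disc flanges of radius 160 mm and thickness 22 mm, joined by a core cylinder of radius 68 mm and height 195 mm. The lower flange rests on z = 0 and the three cylinders share a vertical axis.

C is a rectangular picture frame lying in the x–z plane (depth along y). The opening is 434 mm wide (x) by 353 mm tall (z), surrounded by a border 79 mm wide on all four sides. The frame is 20 mm deep and is made of two full-height vertical stiles with two horizontal rails fitted between them.

The spool is on top of the table. The picture frame is beside the table with their tops flush at z = 728.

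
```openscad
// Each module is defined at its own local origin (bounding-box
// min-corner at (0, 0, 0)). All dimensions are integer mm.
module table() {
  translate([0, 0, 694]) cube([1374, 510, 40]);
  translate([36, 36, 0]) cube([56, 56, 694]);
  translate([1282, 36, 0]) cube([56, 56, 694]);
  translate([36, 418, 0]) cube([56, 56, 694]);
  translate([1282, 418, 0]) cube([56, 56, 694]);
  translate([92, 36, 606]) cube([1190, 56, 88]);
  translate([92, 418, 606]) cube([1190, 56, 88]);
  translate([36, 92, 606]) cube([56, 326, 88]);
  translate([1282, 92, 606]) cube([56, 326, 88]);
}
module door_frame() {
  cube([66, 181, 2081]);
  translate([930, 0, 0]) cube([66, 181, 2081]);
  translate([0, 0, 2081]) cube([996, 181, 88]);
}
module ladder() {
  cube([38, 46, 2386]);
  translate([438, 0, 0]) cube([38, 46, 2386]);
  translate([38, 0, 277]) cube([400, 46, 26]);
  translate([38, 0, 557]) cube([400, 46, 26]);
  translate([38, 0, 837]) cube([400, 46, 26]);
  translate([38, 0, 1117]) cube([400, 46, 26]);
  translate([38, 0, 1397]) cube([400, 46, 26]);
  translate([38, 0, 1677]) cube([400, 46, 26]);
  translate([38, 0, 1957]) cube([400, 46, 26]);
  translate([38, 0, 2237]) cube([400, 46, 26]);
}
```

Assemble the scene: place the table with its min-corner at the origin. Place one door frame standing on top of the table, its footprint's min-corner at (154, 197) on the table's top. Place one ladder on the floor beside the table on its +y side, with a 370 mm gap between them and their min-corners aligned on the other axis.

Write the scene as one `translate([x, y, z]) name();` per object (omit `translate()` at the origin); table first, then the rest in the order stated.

table();
translate([154, 197, 734]) door_frame();
translate([0, 880, 0]) ladder();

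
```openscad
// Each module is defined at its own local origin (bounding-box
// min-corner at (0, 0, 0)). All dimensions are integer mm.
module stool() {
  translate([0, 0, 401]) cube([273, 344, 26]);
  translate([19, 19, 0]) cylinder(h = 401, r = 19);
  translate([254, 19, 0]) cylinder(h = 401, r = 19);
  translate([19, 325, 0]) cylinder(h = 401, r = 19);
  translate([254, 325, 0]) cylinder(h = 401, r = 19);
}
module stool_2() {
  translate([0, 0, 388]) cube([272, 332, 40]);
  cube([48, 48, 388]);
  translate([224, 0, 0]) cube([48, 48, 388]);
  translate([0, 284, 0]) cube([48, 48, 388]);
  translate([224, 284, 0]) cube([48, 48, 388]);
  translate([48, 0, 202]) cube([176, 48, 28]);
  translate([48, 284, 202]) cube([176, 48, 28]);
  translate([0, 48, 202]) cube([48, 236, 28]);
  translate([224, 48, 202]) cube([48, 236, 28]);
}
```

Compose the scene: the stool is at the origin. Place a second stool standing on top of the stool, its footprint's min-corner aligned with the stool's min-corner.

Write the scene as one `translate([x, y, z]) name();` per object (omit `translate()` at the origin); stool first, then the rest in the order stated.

stool();
translate([0, 0, 427]) stool_2();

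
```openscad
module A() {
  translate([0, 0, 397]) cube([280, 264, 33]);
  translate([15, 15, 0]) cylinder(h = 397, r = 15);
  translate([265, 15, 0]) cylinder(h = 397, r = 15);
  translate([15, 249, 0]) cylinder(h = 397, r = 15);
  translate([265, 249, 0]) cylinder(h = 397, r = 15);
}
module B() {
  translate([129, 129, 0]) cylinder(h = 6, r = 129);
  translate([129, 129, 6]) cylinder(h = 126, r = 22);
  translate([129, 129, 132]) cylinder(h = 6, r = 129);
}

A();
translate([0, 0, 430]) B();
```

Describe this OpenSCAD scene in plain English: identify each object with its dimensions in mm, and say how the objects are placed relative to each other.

A is a simple wooden stool: a rectangular seat 280 mm (x) by 264 mm (y), 33 mm thick, top face at z = 430 mm, on four round legs, each 30 mm in diameter. The legs rest on z = 0, each leg's axis is inset half a diameter from the nearest pair of seat edges (so the leg's bounding box is flush with the corner).

B is a spool: two coaxial disc flanges of radius 129 mm and thickness 6 mm, joined by a core cylinder of radius 22 mm and height 126 mm. The lower flange rests on z = 0 and the three cylinders share a vertical axis.

The spool is on top of the stool.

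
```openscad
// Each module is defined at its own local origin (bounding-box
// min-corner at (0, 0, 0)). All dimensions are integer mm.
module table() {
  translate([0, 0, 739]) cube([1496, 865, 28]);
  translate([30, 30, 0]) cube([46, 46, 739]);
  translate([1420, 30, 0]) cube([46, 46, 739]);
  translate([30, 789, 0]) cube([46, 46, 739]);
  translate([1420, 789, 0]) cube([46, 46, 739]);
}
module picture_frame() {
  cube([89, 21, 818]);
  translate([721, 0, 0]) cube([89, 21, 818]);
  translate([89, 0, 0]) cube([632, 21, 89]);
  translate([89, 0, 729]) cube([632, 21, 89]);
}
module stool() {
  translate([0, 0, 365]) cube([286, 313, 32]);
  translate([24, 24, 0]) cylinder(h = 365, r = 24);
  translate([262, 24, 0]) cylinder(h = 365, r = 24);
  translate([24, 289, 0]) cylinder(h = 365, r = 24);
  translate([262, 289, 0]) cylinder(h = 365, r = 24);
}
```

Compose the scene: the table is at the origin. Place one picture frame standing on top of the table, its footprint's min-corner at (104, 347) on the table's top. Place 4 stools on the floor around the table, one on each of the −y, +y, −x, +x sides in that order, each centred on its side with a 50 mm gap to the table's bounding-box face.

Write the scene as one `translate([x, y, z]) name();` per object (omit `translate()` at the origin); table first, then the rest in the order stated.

table();
translate([104, 347, 767]) picture_frame();
translate([605, -363, 0]) stool();
translate([605, 915, 0]) stool();
translate([-336, 276, 0]) stool();
translate([1546, 276, 0]) stool();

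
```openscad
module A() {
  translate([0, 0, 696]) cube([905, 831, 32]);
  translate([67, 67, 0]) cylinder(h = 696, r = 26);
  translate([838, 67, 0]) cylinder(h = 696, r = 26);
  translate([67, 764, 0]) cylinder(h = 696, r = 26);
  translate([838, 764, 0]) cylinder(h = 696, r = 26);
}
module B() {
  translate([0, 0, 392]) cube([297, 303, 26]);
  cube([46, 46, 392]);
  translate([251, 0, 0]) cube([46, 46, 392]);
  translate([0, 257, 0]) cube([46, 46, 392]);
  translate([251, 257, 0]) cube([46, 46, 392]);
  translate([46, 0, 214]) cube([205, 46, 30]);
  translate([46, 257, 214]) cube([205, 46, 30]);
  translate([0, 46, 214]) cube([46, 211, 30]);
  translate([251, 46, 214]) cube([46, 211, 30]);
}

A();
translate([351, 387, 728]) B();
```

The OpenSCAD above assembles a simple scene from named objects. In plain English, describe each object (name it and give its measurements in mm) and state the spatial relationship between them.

A is a table with a 905×831 mm rectangular top, 32 mm thick, top surface at z = 728 mm, supported by four round legs of 52 mm diameter, each leg's bounding box inset 41 mm from the nearest pair of top edges, running from the floor.

B is a four-legged stool. The seat is a 297×303×26 mm slab whose top surface is at z = 418 mm; four square legs, each 46×46 mm in cross-section, run from the floor (z = 0) to the underside of the seat, each flush with a corner of the seat. Four stretchers, 46 mm wide and 30 mm tall, connect adjacent legs with their undersides at z = 214 mm, each running between the inner faces of the legs it joins and aligned with the legs' outer faces on the other axis.

The stool is on top of the table.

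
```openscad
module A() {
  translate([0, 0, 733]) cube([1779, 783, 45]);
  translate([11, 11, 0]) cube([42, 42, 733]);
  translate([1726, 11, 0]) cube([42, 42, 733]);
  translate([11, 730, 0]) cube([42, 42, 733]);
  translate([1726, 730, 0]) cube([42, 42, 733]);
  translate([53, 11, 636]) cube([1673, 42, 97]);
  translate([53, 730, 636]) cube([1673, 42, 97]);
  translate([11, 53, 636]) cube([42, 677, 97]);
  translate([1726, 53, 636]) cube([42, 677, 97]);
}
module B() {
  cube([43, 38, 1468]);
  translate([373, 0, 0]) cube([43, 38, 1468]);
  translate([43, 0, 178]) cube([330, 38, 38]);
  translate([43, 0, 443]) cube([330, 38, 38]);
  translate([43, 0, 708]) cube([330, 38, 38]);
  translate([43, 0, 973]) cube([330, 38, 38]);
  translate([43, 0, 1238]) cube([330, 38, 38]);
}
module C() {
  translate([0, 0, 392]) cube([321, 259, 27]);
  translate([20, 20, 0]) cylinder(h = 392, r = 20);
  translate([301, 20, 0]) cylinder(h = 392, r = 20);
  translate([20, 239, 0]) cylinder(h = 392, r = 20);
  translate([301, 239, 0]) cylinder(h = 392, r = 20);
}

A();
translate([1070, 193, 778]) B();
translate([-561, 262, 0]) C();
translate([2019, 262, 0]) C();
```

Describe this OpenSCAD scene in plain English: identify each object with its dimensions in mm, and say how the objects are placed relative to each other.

A is a table: top 1779 mm (x) × 783 mm (y), 45 mm thick, upper face at z = 778 mm, on four 42×42 mm square legs, each inset 11 mm from the nearest pair of top edges, running from z = 0 to the bottom of the top. Four apron rails, 42 mm thick and 97 mm tall, run between adjacent legs with their top edges flush with the underside of the top and their outer faces flush with the legs' outer faces.

B is a wooden ladder with two side rails of 43×38 mm section and 1468 mm height, set 416 mm apart overall. Between them run 5 rectangular rungs (38 mm deep, 38 mm thick), front faces flush with the rails' −y face. The bottom of the first rung is 178 mm above the floor and each subsequent rung is 265 mm higher than the one below.

C is a four-legged stool. The seat is a 321×259×27 mm slab whose top surface is at z = 419 mm; four round legs, each 40 mm in diameter, run from the floor (z = 0) to the underside of the seat, each leg's axis is inset half a diameter from the nearest pair of seat edges (so the leg's bounding box is flush with the corner).

The ladder is on top of the table. Two stools sit around the table at the −x, +x sides.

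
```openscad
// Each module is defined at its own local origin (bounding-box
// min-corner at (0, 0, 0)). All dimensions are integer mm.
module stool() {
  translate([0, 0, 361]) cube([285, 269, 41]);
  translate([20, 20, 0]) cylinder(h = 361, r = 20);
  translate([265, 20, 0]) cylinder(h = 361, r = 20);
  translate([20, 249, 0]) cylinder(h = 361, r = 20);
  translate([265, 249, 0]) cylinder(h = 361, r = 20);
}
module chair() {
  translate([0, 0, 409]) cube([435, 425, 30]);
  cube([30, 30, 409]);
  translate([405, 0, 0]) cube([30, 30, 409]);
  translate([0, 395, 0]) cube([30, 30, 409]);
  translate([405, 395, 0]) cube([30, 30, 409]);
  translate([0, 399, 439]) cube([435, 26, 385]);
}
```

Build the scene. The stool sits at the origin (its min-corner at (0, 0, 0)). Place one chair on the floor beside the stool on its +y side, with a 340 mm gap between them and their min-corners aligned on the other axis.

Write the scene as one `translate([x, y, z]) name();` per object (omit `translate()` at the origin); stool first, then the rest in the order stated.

stool();
translate([0, 609, 0]) chair();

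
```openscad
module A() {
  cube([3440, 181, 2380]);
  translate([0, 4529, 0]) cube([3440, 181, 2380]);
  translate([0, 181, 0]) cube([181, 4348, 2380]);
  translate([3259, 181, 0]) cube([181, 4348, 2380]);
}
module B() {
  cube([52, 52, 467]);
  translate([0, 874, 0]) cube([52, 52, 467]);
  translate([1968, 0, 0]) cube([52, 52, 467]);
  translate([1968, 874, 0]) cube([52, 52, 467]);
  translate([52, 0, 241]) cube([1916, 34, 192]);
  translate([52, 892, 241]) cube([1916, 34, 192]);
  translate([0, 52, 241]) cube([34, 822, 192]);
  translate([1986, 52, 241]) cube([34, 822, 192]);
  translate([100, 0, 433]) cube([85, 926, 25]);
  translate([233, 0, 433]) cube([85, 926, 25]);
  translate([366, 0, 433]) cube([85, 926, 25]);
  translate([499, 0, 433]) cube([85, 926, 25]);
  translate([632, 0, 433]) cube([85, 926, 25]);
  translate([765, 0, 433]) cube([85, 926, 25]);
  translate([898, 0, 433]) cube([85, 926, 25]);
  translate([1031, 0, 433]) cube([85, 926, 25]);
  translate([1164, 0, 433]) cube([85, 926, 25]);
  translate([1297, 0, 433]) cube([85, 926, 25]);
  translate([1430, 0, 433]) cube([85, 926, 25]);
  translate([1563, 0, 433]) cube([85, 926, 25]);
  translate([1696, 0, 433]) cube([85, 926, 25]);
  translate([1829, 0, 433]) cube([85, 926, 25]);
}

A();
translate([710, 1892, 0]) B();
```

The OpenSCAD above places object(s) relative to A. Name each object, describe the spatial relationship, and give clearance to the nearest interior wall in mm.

Clearances: x = 529, y = 1711; minimum 529 mm.

A is a house frame. B is a bed frame. The bed frame sits inside the house frame, centred. The clearance to the nearest interior wall is 529 mm.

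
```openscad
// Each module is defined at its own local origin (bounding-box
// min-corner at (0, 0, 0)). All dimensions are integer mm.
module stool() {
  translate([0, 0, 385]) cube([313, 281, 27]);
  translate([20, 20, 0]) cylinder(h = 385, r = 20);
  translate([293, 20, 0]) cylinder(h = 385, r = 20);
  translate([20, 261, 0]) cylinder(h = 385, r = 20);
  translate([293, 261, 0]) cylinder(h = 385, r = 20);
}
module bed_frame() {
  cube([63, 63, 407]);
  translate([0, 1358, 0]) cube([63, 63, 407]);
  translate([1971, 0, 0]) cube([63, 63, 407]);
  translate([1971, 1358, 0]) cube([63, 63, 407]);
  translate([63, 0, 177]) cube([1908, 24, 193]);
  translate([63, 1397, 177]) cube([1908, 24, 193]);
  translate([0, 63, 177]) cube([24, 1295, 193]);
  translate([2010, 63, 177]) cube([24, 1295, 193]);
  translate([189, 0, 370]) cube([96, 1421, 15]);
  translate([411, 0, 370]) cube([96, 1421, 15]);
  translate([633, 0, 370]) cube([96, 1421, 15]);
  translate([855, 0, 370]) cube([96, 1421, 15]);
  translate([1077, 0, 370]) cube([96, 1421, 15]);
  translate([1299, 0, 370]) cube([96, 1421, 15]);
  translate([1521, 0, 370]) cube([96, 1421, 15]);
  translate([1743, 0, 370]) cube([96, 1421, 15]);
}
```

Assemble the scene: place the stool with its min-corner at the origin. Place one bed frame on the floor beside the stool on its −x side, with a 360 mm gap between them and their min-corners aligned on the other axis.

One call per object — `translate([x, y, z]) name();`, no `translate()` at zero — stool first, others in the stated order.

stool();
translate([-2394, 0, 0]) bed_frame();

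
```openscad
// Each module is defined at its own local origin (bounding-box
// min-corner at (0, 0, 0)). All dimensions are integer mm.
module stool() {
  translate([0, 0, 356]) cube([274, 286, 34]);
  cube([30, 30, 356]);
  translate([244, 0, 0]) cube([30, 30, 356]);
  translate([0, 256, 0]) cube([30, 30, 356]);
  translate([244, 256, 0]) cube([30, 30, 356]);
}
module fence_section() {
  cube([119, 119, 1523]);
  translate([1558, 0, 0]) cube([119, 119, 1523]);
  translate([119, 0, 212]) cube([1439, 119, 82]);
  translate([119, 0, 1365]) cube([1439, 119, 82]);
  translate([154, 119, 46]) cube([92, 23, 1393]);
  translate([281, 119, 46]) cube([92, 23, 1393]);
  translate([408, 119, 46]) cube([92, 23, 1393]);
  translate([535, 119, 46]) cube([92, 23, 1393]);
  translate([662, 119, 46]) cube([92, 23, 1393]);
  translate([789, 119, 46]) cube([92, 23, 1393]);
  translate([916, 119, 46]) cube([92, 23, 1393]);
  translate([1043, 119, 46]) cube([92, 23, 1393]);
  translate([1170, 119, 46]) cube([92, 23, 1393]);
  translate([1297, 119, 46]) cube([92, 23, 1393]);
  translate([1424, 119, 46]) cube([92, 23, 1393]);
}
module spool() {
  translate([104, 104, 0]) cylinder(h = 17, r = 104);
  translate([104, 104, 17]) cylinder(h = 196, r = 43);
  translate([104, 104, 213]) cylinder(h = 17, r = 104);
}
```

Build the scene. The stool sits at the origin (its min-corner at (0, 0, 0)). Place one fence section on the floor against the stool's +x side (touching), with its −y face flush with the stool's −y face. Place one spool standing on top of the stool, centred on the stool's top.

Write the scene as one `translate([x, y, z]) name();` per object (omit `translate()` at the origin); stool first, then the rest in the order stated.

stool();
translate([274, 0, 0]) fence_section();
translate([33, 39, 390]) spool();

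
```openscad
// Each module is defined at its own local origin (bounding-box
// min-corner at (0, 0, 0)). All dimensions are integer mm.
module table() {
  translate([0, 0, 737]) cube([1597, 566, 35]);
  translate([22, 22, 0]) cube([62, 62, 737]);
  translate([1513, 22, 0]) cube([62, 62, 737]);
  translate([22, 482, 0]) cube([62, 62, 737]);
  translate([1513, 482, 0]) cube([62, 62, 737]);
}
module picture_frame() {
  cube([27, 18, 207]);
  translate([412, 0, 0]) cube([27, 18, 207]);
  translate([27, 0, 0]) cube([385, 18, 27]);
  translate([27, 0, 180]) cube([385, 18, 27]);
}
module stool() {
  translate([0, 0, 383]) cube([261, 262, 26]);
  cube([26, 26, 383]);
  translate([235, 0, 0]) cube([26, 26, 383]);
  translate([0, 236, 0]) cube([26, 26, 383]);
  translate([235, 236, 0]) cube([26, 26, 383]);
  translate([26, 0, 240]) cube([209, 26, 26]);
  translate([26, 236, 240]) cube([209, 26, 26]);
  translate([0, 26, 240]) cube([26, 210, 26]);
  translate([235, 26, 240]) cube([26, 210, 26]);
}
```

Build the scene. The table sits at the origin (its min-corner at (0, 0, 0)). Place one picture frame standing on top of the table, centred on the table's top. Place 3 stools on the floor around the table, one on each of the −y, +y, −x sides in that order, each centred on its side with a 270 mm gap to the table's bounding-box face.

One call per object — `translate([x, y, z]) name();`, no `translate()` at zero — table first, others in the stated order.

table();
translate([579, 274, 772]) picture_frame();
translate([668, -532, 0]) stool();
translate([668, 836, 0]) stool();
translate([-531, 152, 0]) stool();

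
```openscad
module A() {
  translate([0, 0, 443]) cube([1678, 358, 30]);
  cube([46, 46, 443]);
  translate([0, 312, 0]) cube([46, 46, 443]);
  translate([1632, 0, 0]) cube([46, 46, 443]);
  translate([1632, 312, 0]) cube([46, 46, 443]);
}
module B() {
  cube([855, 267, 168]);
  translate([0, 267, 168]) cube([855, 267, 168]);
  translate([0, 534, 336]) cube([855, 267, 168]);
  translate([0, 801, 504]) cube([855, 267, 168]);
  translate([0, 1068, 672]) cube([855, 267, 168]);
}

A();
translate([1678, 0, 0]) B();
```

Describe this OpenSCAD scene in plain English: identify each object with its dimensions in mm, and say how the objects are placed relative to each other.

A is a bench: a 1678×358 mm seat slab, 30 mm thick, top at z = 473 mm, on four 46×46 mm square legs flush with the seat corners and standing on z = 0.

B is a straight staircase of 5 solid steps. Each step is 855 mm wide (x), 267 mm deep (y, the going) and 168 mm tall (the rise). The first step rests on the floor; each subsequent step sits one going further in +y and one rise higher in +z, directly behind and above the previous step with no overlap.

The staircase is against the bench's +x side, with their −y faces flush.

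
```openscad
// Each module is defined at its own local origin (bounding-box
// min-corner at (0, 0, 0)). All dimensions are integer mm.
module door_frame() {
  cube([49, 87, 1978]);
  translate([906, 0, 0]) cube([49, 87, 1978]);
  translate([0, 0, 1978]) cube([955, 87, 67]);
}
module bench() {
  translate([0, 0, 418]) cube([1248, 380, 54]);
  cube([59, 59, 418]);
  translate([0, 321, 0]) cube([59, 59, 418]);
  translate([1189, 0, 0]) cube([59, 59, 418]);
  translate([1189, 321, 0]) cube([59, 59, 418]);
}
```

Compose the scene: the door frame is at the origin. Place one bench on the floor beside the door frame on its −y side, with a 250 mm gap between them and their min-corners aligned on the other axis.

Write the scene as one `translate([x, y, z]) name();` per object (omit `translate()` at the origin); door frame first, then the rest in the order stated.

door_frame();
translate([0, -630, 0]) bench();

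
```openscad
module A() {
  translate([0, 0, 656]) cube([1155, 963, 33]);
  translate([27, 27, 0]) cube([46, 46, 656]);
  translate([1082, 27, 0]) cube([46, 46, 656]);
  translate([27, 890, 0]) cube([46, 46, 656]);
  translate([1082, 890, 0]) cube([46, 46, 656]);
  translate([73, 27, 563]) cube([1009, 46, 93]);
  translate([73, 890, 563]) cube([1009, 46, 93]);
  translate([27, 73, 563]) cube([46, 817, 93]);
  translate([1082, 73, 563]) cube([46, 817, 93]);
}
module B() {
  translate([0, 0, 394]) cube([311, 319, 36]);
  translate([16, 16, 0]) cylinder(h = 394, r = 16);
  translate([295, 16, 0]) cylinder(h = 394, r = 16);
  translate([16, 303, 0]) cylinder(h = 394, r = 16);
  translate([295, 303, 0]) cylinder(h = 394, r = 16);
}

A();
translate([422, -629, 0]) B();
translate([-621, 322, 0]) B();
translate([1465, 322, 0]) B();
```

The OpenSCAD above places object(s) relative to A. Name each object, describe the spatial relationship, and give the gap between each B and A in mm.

Each stool's nearest face is 310 mm from the table's bounding box.

A is a table. B is a stool. Three stools sit around the table at the −y, −x, +x sides. The gap between each stool and the table is 310 mm.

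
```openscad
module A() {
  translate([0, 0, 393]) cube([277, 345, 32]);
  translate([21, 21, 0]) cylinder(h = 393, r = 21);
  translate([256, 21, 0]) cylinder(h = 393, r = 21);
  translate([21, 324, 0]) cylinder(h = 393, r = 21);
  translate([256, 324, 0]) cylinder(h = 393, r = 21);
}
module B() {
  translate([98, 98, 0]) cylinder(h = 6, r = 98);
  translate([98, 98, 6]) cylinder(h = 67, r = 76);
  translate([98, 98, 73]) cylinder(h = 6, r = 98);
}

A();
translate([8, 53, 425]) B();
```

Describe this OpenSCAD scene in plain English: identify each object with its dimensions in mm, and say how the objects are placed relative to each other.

A is a four-legged stool. The seat is a 277×345×32 mm slab whose top surface is at z = 425 mm; four round legs, each 42 mm in diameter, run from the floor (z = 0) to the underside of the seat, each leg's axis is inset half a diameter from the nearest pair of seat edges (so the leg's bounding box is flush with the corner).

B is a spool: two coaxial disc flanges of radius 98 mm and thickness 6 mm, joined by a core cylinder of radius 76 mm and height 67 mm. The lower flange rests on z = 0 and the three cylinders share a vertical axis.

The spool is on top of the stool.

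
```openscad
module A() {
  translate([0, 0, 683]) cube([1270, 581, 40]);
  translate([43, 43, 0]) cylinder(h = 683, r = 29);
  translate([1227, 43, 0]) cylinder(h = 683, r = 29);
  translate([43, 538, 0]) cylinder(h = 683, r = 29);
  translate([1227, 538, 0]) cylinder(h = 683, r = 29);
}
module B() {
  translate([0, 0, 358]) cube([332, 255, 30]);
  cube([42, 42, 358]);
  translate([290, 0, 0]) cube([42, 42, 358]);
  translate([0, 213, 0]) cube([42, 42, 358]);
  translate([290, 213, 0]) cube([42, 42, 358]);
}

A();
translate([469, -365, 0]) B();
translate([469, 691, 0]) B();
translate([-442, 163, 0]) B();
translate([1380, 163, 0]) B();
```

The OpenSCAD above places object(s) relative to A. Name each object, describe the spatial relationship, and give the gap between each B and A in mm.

Each stool's nearest face is 110 mm from the table's bounding box.

A is a table. B is a stool. Four stools sit around the table at the −y, +y, −x, +x sides. The gap between each stool and the table is 110 mm.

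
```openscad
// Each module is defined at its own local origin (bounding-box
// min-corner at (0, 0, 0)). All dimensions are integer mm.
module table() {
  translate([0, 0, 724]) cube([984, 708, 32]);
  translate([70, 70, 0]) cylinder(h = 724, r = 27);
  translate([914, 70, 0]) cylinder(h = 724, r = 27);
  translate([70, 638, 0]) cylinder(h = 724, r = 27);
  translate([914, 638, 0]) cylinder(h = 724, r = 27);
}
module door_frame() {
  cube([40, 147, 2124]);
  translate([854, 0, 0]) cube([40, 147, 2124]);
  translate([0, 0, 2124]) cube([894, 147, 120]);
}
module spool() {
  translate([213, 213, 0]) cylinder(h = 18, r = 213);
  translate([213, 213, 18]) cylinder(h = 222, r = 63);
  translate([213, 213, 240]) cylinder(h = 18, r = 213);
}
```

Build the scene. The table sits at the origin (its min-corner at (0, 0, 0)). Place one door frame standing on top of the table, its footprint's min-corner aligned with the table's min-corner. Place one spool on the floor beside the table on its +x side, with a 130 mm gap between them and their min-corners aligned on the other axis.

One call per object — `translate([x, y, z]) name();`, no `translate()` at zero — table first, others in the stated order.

table();
translate([0, 0, 756]) door_frame();
translate([1114, 0, 0]) spool();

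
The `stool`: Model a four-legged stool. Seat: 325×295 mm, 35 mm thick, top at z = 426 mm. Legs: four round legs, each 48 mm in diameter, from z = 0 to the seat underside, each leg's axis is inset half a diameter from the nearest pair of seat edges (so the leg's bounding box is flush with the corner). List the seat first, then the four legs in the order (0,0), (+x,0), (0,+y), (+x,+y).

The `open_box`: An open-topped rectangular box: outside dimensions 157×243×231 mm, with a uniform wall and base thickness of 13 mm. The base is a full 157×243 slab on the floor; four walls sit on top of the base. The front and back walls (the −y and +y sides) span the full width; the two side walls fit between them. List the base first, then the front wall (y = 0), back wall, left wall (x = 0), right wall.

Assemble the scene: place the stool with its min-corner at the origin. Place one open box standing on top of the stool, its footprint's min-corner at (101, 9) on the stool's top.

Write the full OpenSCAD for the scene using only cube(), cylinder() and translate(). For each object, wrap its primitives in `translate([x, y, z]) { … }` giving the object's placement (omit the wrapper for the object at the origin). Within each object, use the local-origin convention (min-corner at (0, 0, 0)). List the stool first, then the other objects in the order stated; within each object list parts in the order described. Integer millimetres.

translate([0, 0, 391]) cube([325, 295, 35]);
translate([24, 24, 0]) cylinder(h = 391, r = 24);
translate([301, 24, 0]) cylinder(h = 391, r = 24);
translate([24, 271, 0]) cylinder(h = 391, r = 24);
translate([301, 271, 0]) cylinder(h = 391, r = 24);
translate([101, 9, 426]) {
  cube([157, 243, 13]);
  translate([0, 0, 13]) cube([157, 13, 218]);
  translate([0, 230, 13]) cube([157, 13, 218]);
  translate([0, 13, 13]) cube([13, 217, 218]);
  translate([144, 13, 13]) cube([13, 217, 218]);
}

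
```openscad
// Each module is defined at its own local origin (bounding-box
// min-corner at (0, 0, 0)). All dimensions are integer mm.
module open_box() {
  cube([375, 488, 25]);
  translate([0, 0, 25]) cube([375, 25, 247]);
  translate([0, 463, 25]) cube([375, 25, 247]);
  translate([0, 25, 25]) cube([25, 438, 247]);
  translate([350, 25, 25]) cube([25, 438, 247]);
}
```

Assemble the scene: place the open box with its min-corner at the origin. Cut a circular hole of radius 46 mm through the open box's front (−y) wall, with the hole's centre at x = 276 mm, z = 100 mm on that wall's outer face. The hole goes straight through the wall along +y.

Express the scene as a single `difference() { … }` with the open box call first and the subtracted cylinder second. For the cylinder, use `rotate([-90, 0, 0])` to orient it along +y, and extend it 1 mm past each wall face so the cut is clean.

difference() {
  open_box();
  translate([276, -1, 100]) rotate([-90, 0, 0]) cylinder(h = 27, r = 46);
}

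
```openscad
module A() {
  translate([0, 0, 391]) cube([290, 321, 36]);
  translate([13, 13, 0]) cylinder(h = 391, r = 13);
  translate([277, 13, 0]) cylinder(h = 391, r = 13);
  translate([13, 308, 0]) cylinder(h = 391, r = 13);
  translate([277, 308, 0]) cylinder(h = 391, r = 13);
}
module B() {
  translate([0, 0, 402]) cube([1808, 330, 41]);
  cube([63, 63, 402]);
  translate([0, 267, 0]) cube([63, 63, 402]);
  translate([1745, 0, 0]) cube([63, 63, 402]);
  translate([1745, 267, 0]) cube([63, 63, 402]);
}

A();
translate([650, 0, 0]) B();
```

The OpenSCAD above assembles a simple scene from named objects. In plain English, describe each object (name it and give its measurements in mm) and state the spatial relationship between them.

A is a simple wooden stool: a rectangular seat 290 mm (x) by 321 mm (y), 36 mm thick, top face at z = 427 mm, on four round legs, each 26 mm in diameter. The legs rest on z = 0, each leg's axis is inset half a diameter from the nearest pair of seat edges (so the leg's bounding box is flush with the corner).

B is a long wooden bench with a 1808 mm (x) × 330 mm (y) seat, 41 mm thick, its top surface 443 mm above the floor. Four 63 mm square legs at the seat corners, flush with the edges, run from z = 0 to the seat underside.

The bench is on the floor beside the stool on its +x side.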